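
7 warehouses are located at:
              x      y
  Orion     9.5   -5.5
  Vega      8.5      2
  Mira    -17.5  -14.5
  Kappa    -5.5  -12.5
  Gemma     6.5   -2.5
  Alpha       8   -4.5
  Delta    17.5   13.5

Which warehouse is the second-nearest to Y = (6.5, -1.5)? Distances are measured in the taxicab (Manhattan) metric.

d(Y, Orion) = |6.5−9.5| + |-1.5−(-5.5)| = 3 + 4 = 7
d(Y, Vega) = |6.5−8.5| + |-1.5−2| = 2 + 3.5 = 5.5
d(Y, Mira) = |6.5−(-17.5)| + |-1.5−(-14.5)| = 24 + 13 = 37
d(Y, Kappa) = |6.5−(-5.5)| + |-1.5−(-12.5)| = 12 + 11 = 23
d(Y, Gemma) = |6.5−6.5| + |-1.5−(-2.5)| = 0 + 1 = 1
d(Y, Alpha) = |6.5−8| + |-1.5−(-4.5)| = 1.5 + 3 = 4.5
d(Y, Delta) = |6.5−17.5| + |-1.5−13.5| = 11 + 15 = 26
Sorted ascending: Gemma, Alpha, Vega, … — the second-nearest is Alpha.

Alpha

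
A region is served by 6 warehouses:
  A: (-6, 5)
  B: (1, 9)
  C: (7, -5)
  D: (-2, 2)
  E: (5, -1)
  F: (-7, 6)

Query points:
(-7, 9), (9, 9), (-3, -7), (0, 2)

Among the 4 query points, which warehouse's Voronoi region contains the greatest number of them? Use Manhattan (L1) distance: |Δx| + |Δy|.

(-7, 9) — d to each: A:5, B:8, C:28, D:12, E:22, F:3 → nearest is F
(9, 9) — d to each: A:19, B:8, C:16, D:18, E:14, F:19 → nearest is B
(-3, -7) — d to each: A:15, B:20, C:12, D:10, E:14, F:17 → nearest is D
(0, 2) — d to each: A:9, B:8, C:14, D:2, E:8, F:11 → nearest is D
Tally — B:1, D:2, F:1. D captures the most (2).

D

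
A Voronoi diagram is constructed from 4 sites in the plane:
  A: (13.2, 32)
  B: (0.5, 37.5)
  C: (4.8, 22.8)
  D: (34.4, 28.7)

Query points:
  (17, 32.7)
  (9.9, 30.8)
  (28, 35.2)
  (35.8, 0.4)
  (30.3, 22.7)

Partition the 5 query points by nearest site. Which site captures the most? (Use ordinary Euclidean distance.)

(17, 32.7) — d² to each: A:14.93, B:295.29, C:246.85, D:318.76 → nearest is A
(9.9, 30.8) — d² to each: A:12.33, B:133.25, C:90.01, D:604.66 → nearest is A
(28, 35.2) — d² to each: A:229.28, B:761.54, C:692, D:83.21 → nearest is D
(35.8, 0.4) — d² to each: A:1509.32, B:2622.5, C:1462.76, D:802.85 → nearest is D
(30.3, 22.7) — d² to each: A:378.9, B:1107.08, C:650.26, D:52.81 → nearest is D
Tally — A:2, D:3. D captures the most (3).

D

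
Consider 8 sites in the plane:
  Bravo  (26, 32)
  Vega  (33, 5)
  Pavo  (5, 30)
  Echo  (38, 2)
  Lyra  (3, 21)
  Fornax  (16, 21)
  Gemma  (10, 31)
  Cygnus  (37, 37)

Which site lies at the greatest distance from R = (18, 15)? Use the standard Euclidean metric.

Cygnus

Compare squared distances (the ordering matches that of the actual distances):
d²(R, Bravo) = (18−26)² + (15−32)² = 64 + 289 = 353
d²(R, Vega) = (18−33)² + (15−5)² = 225 + 100 = 325
d²(R, Pavo) = (18−5)² + (15−30)² = 169 + 225 = 394
d²(R, Echo) = (18−38)² + (15−2)² = 400 + 169 = 569
d²(R, Lyra) = (18−3)² + (15−21)² = 225 + 36 = 261
d²(R, Fornax) = (18−16)² + (15−21)² = 4 + 36 = 40
d²(R, Gemma) = (18−10)² + (15−31)² = 64 + 256 = 320
d²(R, Cygnus) = (18−37)² + (15−37)² = 361 + 484 = 845
The largest is to Cygnus.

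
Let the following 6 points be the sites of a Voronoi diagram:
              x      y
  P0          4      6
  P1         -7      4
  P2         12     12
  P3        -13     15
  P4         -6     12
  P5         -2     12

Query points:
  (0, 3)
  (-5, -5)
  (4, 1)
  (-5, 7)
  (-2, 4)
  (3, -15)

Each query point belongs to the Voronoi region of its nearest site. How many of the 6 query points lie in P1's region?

3

(0, 3) — d² to each: P0:25, P1:50, P2:225, P3:313, P4:117, P5:85 → nearest is P0
(-5, -5) — d² to each: P0:202, P1:85, P2:578, P3:464, P4:290, P5:298 → nearest is P1
(4, 1) — d² to each: P0:25, P1:130, P2:185, P3:485, P4:221, P5:157 → nearest is P0
(-5, 7) — d² to each: P0:82, P1:13, P2:314, P3:128, P4:26, P5:34 → nearest is P1
(-2, 4) — d² to each: P0:40, P1:25, P2:260, P3:242, P4:80, P5:64 → nearest is P1
(3, -15) — d² to each: P0:442, P1:461, P2:810, P3:1156, P4:810, P5:754 → nearest is P0
3 of the 6 points have P1 as nearest.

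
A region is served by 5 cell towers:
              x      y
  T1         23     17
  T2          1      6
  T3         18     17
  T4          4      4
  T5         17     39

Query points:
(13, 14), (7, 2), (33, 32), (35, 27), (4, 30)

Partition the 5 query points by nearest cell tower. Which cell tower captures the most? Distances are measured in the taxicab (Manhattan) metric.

T5

(13, 14) — d to each: T1:13, T2:20, T3:8, T4:19, T5:29 → nearest is T3
(7, 2) — d to each: T1:31, T2:10, T3:26, T4:5, T5:47 → nearest is T4
(33, 32) — d to each: T1:25, T2:58, T3:30, T4:57, T5:23 → nearest is T5
(35, 27) — d to each: T1:22, T2:55, T3:27, T4:54, T5:30 → nearest is T1
(4, 30) — d to each: T1:32, T2:27, T3:27, T4:26, T5:22 → nearest is T5
Tally — T1:1, T3:1, T4:1, T5:2. T5 captures the most (2).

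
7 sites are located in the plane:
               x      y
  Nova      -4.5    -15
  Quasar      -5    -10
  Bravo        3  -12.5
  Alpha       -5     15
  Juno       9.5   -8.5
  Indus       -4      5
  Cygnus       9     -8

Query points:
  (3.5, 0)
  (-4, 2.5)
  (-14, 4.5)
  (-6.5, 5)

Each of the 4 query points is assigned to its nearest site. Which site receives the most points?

(3.5, 0) — d² to each: Nova:289, Quasar:172.25, Bravo:156.5, Alpha:297.25, Juno:108.25, Indus:81.25, Cygnus:94.25 → nearest is Indus
(-4, 2.5) — d² to each: Nova:306.5, Quasar:157.25, Bravo:274, Alpha:157.25, Juno:303.25, Indus:6.25, Cygnus:279.25 → nearest is Indus
(-14, 4.5) — d² to each: Nova:470.5, Quasar:291.25, Bravo:578, Alpha:191.25, Juno:721.25, Indus:100.25, Cygnus:685.25 → nearest is Indus
(-6.5, 5) — d² to each: Nova:404, Quasar:227.25, Bravo:396.5, Alpha:102.25, Juno:438.25, Indus:6.25, Cygnus:409.25 → nearest is Indus
Tally — Indus:4. Indus captures the most (4).

Indus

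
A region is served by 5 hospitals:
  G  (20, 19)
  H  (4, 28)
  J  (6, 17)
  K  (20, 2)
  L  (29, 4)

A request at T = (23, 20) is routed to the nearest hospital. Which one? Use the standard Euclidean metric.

Compare squared distances (the ordering matches that of the actual distances):
|TG|² = (23−20)² + (20−19)² = 9 + 1 = 10
|TH|² = (23−4)² + (20−28)² = 361 + 64 = 425
|TJ|² = (23−6)² + (20−17)² = 289 + 9 = 298
|TK|² = (23−20)² + (20−2)² = 9 + 324 = 333
|TL|² = (23−29)² + (20−4)² = 36 + 256 = 292
G is nearest.

G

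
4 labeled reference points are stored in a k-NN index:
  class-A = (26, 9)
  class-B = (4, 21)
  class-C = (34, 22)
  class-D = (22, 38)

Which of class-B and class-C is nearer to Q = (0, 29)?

Compare squared distances:
d²(Q, class-B) = (0−4)² + (29−21)² = 16 + 64 = 80
d²(Q, class-C) = (0−34)² + (29−22)² = 1156 + 49 = 1205
80 < 1205, so class-B is closer.

class-B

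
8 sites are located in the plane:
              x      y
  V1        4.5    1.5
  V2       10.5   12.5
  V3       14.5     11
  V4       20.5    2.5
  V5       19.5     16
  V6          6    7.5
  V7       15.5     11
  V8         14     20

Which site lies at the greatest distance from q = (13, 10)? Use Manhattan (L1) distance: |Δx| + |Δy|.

d(q,V1) = 8.5 + 8.5 = 17
d(q,V2) = 2.5 + 2.5 = 5
d(q,V3) = 1.5 + 1 = 2.5
d(q,V4) = 7.5 + 7.5 = 15
d(q,V5) = 6.5 + 6 = 12.5
d(q,V6) = 7 + 2.5 = 9.5
d(q,V7) = 2.5 + 1 = 3.5
d(q,V8) = 1 + 10 = 11
The largest is to V1.

V1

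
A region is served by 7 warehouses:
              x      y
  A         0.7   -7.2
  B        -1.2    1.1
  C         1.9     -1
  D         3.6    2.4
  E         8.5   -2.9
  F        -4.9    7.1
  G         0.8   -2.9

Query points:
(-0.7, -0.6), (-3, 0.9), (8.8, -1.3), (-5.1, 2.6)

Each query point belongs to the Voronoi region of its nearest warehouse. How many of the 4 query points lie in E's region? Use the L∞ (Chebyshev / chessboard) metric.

(-0.7, -0.6) — d to each: A:6.6, B:1.7, C:2.6, D:4.3, E:9.2, F:7.7, G:2.3 → nearest is B
(-3, 0.9) — d to each: A:8.1, B:1.8, C:4.9, D:6.6, E:11.5, F:6.2, G:3.8 → nearest is B
(8.8, -1.3) — d to each: A:8.1, B:10, C:6.9, D:5.2, E:1.6, F:13.7, G:8 → nearest is E
(-5.1, 2.6) — d to each: A:9.8, B:3.9, C:7, D:8.7, E:13.6, F:4.5, G:5.9 → nearest is B
1 of the 4 points has E as nearest.

1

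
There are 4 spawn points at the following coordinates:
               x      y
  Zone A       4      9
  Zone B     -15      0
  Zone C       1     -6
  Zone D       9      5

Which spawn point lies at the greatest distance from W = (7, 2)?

Compare squared distances (the ordering matches that of the actual distances):
d²(W, Zone A) = (7−4)² + (2−9)² = 9 + 49 = 58
d²(W, Zone B) = (7−(-15))² + (2−0)² = 484 + 4 = 488
d²(W, Zone C) = (7−1)² + (2−(-6))² = 36 + 64 = 100
d²(W, Zone D) = (7−9)² + (2−5)² = 4 + 9 = 13
The largest is to Zone B.

Zone B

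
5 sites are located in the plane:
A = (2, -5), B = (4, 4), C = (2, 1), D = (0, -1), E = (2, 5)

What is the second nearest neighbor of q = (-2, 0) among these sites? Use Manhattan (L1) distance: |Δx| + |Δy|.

d(q,A) = |-2−2| + |0−(-5)| = 4 + 5 = 9
d(q,B) = |-2−4| + |0−4| = 6 + 4 = 10
d(q,C) = |-2−2| + |0−1| = 4 + 1 = 5
d(q,D) = |-2−0| + |0−(-1)| = 2 + 1 = 3
d(q,E) = |-2−2| + |0−5| = 4 + 5 = 9
Sorted ascending: D, C, A, … — the second-nearest is C.

C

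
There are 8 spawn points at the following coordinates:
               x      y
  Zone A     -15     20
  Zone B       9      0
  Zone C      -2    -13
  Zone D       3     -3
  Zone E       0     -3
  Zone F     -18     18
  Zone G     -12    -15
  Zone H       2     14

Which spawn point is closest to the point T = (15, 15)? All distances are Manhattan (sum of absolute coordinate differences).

Zone H

d(T, Zone A) = 30 + 5 = 35
d(T, Zone B) = 6 + 15 = 21
d(T, Zone C) = 17 + 28 = 45
d(T, Zone D) = 12 + 18 = 30
d(T, Zone E) = 15 + 18 = 33
d(T, Zone F) = 33 + 3 = 36
d(T, Zone G) = 27 + 30 = 57
d(T, Zone H) = 13 + 1 = 14
Zone H is nearest.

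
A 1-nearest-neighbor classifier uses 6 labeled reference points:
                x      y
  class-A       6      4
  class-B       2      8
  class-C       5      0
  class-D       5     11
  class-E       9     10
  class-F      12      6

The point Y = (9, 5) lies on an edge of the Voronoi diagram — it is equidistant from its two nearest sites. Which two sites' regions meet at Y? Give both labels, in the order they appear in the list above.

class-A and class-F

Squared distances from Y to each site:
d²(Y, class-A) = 9 + 1 = 10
d²(Y, class-B) = 49 + 9 = 58
d²(Y, class-C) = 16 + 25 = 41
d²(Y, class-D) = 16 + 36 = 52
d²(Y, class-E) = 0 + 25 = 25
d²(Y, class-F) = 9 + 1 = 10
Y is equidistant from class-A and class-F (both at squared distance 10), and every other site is strictly farther — so Y lies on the class-A–class-F Voronoi edge.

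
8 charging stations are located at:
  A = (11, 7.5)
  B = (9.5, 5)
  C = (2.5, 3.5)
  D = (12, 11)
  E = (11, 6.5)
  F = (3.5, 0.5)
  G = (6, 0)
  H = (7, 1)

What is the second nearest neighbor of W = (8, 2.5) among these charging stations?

Compare squared distances (the ordering matches that of the actual distances):
|WA|² = (8−11)² + (2.5−7.5)² = 9 + 25 = 34
|WB|² = (8−9.5)² + (2.5−5)² = 2.25 + 6.25 = 8.5
|WC|² = (8−2.5)² + (2.5−3.5)² = 30.25 + 1 = 31.25
|WD|² = (8−12)² + (2.5−11)² = 16 + 72.25 = 88.25
|WE|² = (8−11)² + (2.5−6.5)² = 9 + 16 = 25
|WF|² = (8−3.5)² + (2.5−0.5)² = 20.25 + 4 = 24.25
|WG|² = (8−6)² + (2.5−0)² = 4 + 6.25 = 10.25
|WH|² = (8−7)² + (2.5−1)² = 1 + 2.25 = 3.25
Sorted ascending: H, B, G, … — the second-nearest is B.

B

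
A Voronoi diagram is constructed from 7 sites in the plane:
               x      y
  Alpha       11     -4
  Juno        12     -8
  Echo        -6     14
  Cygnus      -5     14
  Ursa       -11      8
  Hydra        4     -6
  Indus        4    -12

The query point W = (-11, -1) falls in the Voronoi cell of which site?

Ursa

Squared Euclidean distances:
d²(W, Alpha) = 484 + 9 = 493
d²(W, Juno) = 529 + 49 = 578
d²(W, Echo) = 25 + 225 = 250
d²(W, Cygnus) = 36 + 225 = 261
d²(W, Ursa) = 0 + 81 = 81
d²(W, Hydra) = 225 + 25 = 250
d²(W, Indus) = 225 + 121 = 346
The smallest is to Ursa, so W lies in the Voronoi region of Ursa.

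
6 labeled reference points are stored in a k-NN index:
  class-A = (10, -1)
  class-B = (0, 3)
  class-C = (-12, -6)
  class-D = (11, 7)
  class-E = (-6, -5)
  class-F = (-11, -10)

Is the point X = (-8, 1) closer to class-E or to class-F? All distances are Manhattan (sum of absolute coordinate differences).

d(X, class-E) = |-8−(-6)| + |1−(-5)| = 2 + 6 = 8
d(X, class-F) = |-8−(-11)| + |1−(-10)| = 3 + 11 = 14
8 < 14, so class-E is closer.

class-E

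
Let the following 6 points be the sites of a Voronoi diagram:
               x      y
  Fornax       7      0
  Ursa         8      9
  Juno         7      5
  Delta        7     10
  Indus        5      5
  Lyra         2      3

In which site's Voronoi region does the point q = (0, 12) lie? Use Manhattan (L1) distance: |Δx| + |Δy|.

Delta

d(q, Fornax) = 7 + 12 = 19
d(q, Ursa) = 8 + 3 = 11
d(q, Juno) = 7 + 7 = 14
d(q, Delta) = 7 + 2 = 9
d(q, Indus) = 5 + 7 = 12
d(q, Lyra) = 2 + 9 = 11
The smallest is to Delta, so q lies in the Voronoi region of Delta.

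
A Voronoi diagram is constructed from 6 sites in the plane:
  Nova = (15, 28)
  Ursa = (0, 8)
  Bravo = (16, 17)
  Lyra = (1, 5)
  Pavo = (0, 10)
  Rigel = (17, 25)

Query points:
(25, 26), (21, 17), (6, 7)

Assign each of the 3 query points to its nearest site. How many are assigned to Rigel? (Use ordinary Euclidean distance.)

(25, 26) — d² to each: Nova:104, Ursa:949, Bravo:162, Lyra:1017, Pavo:881, Rigel:65 → nearest is Rigel
(21, 17) — d² to each: Nova:157, Ursa:522, Bravo:25, Lyra:544, Pavo:490, Rigel:80 → nearest is Bravo
(6, 7) — d² to each: Nova:522, Ursa:37, Bravo:200, Lyra:29, Pavo:45, Rigel:445 → nearest is Lyra
1 of the 3 points has Rigel as nearest.

1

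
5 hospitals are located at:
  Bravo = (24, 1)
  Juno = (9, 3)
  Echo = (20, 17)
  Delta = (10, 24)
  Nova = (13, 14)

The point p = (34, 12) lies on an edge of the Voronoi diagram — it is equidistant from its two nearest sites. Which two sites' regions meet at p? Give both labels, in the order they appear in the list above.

Bravo and Echo

Squared distances from p to each site:
d²(p, Bravo) = (34−24)² + (12−1)² = 100 + 121 = 221
d²(p, Juno) = (34−9)² + (12−3)² = 625 + 81 = 706
d²(p, Echo) = (34−20)² + (12−17)² = 196 + 25 = 221
d²(p, Delta) = (34−10)² + (12−24)² = 576 + 144 = 720
d²(p, Nova) = (34−13)² + (12−14)² = 441 + 4 = 445
p is equidistant from Bravo and Echo (both at squared distance 221), and every other site is strictly farther — so p lies on the Bravo–Echo Voronoi edge.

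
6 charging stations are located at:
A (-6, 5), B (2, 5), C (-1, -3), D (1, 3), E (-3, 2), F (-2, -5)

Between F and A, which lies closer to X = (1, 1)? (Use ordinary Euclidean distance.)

Compare squared distances:
|XF|² = (1−(-2))² + (1−(-5))² = 9 + 36 = 45
|XA|² = (1−(-6))² + (1−5)² = 49 + 16 = 65
45 < 65, so F is closer.

F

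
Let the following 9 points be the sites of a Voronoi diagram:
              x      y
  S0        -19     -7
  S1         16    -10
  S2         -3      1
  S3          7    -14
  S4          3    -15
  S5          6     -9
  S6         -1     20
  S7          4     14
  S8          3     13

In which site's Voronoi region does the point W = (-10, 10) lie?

S2

Squared Euclidean distances:
|WS0|² = (-10−(-19))² + (10−(-7))² = 81 + 289 = 370
|WS1|² = (-10−16)² + (10−(-10))² = 676 + 400 = 1076
|WS2|² = (-10−(-3))² + (10−1)² = 49 + 81 = 130
|WS3|² = (-10−7)² + (10−(-14))² = 289 + 576 = 865
|WS4|² = (-10−3)² + (10−(-15))² = 169 + 625 = 794
|WS5|² = (-10−6)² + (10−(-9))² = 256 + 361 = 617
|WS6|² = (-10−(-1))² + (10−20)² = 81 + 100 = 181
|WS7|² = (-10−4)² + (10−14)² = 196 + 16 = 212
|WS8|² = (-10−3)² + (10−13)² = 169 + 9 = 178
Minimum is at S2.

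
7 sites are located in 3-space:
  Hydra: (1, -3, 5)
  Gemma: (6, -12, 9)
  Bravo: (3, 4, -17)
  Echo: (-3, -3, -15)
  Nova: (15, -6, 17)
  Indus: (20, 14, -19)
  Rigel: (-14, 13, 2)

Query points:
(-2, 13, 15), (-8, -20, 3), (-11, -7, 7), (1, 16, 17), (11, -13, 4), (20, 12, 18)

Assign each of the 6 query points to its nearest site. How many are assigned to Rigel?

2

(-2, 13, 15) — d² to each: Hydra:365, Gemma:725, Bravo:1130, Echo:1157, Nova:654, Indus:1641, Rigel:313 → nearest is Rigel
(-8, -20, 3) — d² to each: Hydra:374, Gemma:296, Bravo:1097, Echo:638, Nova:921, Indus:2424, Rigel:1126 → nearest is Gemma
(-11, -7, 7) — d² to each: Hydra:164, Gemma:318, Bravo:893, Echo:564, Nova:777, Indus:2078, Rigel:434 → nearest is Hydra
(1, 16, 17) — d² to each: Hydra:505, Gemma:873, Bravo:1304, Echo:1401, Nova:680, Indus:1661, Rigel:459 → nearest is Rigel
(11, -13, 4) — d² to each: Hydra:201, Gemma:51, Bravo:794, Echo:657, Nova:234, Indus:1339, Rigel:1305 → nearest is Gemma
(20, 12, 18) — d² to each: Hydra:755, Gemma:853, Bravo:1578, Echo:1843, Nova:350, Indus:1373, Rigel:1413 → nearest is Nova
2 of the 6 points have Rigel as nearest.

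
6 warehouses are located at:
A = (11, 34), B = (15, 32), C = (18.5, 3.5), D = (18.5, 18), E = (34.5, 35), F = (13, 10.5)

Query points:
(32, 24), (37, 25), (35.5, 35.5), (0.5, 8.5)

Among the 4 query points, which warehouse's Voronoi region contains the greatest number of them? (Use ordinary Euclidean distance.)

(32, 24) — d² to each: A:541, B:353, C:602.5, D:218.25, E:127.25, F:543.25 → nearest is E
(37, 25) — d² to each: A:757, B:533, C:804.5, D:391.25, E:106.25, F:786.25 → nearest is E
(35.5, 35.5) — d² to each: A:602.5, B:432.5, C:1313, D:595.25, E:1.25, F:1131.25 → nearest is E
(0.5, 8.5) — d² to each: A:760.5, B:762.5, C:349, D:414.25, E:1858.25, F:160.25 → nearest is F
Tally — E:3, F:1. E captures the most (3).

E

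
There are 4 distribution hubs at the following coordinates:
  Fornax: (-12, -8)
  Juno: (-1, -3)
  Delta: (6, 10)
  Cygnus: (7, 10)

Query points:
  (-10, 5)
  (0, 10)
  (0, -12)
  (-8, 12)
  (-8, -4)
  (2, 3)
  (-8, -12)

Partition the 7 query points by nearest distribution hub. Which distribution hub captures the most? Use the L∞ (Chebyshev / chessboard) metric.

(-10, 5) — d to each: Fornax:13, Juno:9, Delta:16, Cygnus:17 → nearest is Juno
(0, 10) — d to each: Fornax:18, Juno:13, Delta:6, Cygnus:7 → nearest is Delta
(0, -12) — d to each: Fornax:12, Juno:9, Delta:22, Cygnus:22 → nearest is Juno
(-8, 12) — d to each: Fornax:20, Juno:15, Delta:14, Cygnus:15 → nearest is Delta
(-8, -4) — d to each: Fornax:4, Juno:7, Delta:14, Cygnus:15 → nearest is Fornax
(2, 3) — d to each: Fornax:14, Juno:6, Delta:7, Cygnus:7 → nearest is Juno
(-8, -12) — d to each: Fornax:4, Juno:9, Delta:22, Cygnus:22 → nearest is Fornax
Tally — Fornax:2, Juno:3, Delta:2. Juno captures the most (3).

Juno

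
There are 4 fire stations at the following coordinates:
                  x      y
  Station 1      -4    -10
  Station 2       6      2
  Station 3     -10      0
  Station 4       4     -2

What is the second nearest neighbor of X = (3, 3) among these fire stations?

Compare squared distances (the ordering matches that of the actual distances):
d²(X, Station 1) = (3−(-4))² + (3−(-10))² = 49 + 169 = 218
d²(X, Station 2) = (3−6)² + (3−2)² = 9 + 1 = 10
d²(X, Station 3) = (3−(-10))² + (3−0)² = 169 + 9 = 178
d²(X, Station 4) = (3−4)² + (3−(-2))² = 1 + 25 = 26
Sorted ascending: Station 2, Station 4, Station 3, … — the second-nearest is Station 4.

Station 4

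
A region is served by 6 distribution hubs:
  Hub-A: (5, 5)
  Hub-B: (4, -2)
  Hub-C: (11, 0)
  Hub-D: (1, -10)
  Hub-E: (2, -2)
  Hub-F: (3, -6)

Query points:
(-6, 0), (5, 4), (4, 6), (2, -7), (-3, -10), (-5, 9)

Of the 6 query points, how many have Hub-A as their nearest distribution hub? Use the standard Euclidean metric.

(-6, 0) — d² to each: Hub-A:146, Hub-B:104, Hub-C:289, Hub-D:149, Hub-E:68, Hub-F:117 → nearest is Hub-E
(5, 4) — d² to each: Hub-A:1, Hub-B:37, Hub-C:52, Hub-D:212, Hub-E:45, Hub-F:104 → nearest is Hub-A
(4, 6) — d² to each: Hub-A:2, Hub-B:64, Hub-C:85, Hub-D:265, Hub-E:68, Hub-F:145 → nearest is Hub-A
(2, -7) — d² to each: Hub-A:153, Hub-B:29, Hub-C:130, Hub-D:10, Hub-E:25, Hub-F:2 → nearest is Hub-F
(-3, -10) — d² to each: Hub-A:289, Hub-B:113, Hub-C:296, Hub-D:16, Hub-E:89, Hub-F:52 → nearest is Hub-D
(-5, 9) — d² to each: Hub-A:116, Hub-B:202, Hub-C:337, Hub-D:397, Hub-E:170, Hub-F:289 → nearest is Hub-A
3 of the 6 points have Hub-A as nearest.

3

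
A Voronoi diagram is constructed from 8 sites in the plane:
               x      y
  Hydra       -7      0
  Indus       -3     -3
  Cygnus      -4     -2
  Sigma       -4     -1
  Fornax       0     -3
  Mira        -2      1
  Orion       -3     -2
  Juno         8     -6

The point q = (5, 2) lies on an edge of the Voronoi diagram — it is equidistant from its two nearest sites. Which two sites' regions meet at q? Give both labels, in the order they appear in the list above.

Fornax and Mira

Squared distances from q to each site:
d²(q, Hydra) = (5−(-7))² + (2−0)² = 144 + 4 = 148
d²(q, Indus) = (5−(-3))² + (2−(-3))² = 64 + 25 = 89
d²(q, Cygnus) = (5−(-4))² + (2−(-2))² = 81 + 16 = 97
d²(q, Sigma) = (5−(-4))² + (2−(-1))² = 81 + 9 = 90
d²(q, Fornax) = (5−0)² + (2−(-3))² = 25 + 25 = 50
d²(q, Mira) = (5−(-2))² + (2−1)² = 49 + 1 = 50
d²(q, Orion) = (5−(-3))² + (2−(-2))² = 64 + 16 = 80
d²(q, Juno) = (5−8)² + (2−(-6))² = 9 + 64 = 73
q is equidistant from Fornax and Mira (both at squared distance 50), and every other site is strictly farther — so q lies on the Fornax–Mira Voronoi edge.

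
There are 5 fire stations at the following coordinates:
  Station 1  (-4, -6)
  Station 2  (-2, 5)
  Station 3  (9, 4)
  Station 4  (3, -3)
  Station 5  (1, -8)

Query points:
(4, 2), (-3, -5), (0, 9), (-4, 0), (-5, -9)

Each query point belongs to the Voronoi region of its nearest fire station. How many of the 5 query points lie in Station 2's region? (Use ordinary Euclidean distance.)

(4, 2) — d² to each: Station 1:128, Station 2:45, Station 3:29, Station 4:26, Station 5:109 → nearest is Station 4
(-3, -5) — d² to each: Station 1:2, Station 2:101, Station 3:225, Station 4:40, Station 5:25 → nearest is Station 1
(0, 9) — d² to each: Station 1:241, Station 2:20, Station 3:106, Station 4:153, Station 5:290 → nearest is Station 2
(-4, 0) — d² to each: Station 1:36, Station 2:29, Station 3:185, Station 4:58, Station 5:89 → nearest is Station 2
(-5, -9) — d² to each: Station 1:10, Station 2:205, Station 3:365, Station 4:100, Station 5:37 → nearest is Station 1
2 of the 5 points have Station 2 as nearest.

2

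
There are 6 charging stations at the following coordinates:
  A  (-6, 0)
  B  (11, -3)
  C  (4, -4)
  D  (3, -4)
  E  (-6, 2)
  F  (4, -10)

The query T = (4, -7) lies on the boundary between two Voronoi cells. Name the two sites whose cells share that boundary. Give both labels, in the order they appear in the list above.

Squared distances from T to each site:
|TA|² = (4−(-6))² + (-7−0)² = 100 + 49 = 149
|TB|² = (4−11)² + (-7−(-3))² = 49 + 16 = 65
|TC|² = (4−4)² + (-7−(-4))² = 0 + 9 = 9
|TD|² = (4−3)² + (-7−(-4))² = 1 + 9 = 10
|TE|² = (4−(-6))² + (-7−2)² = 100 + 81 = 181
|TF|² = (4−4)² + (-7−(-10))² = 0 + 9 = 9
T is equidistant from C and F (both at squared distance 9), and every other site is strictly farther — so T lies on the C–F Voronoi edge.

C and F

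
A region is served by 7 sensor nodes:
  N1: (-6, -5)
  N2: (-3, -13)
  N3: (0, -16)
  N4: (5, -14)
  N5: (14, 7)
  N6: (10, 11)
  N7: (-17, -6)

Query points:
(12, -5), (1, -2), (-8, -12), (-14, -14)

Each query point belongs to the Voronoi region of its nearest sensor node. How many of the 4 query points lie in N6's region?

0

(12, -5) — d² to each: N1:324, N2:289, N3:265, N4:130, N5:148, N6:260, N7:842 → nearest is N4
(1, -2) — d² to each: N1:58, N2:137, N3:197, N4:160, N5:250, N6:250, N7:340 → nearest is N1
(-8, -12) — d² to each: N1:53, N2:26, N3:80, N4:173, N5:845, N6:853, N7:117 → nearest is N2
(-14, -14) — d² to each: N1:145, N2:122, N3:200, N4:361, N5:1225, N6:1201, N7:73 → nearest is N7
0 of the 4 points have N6 as nearest.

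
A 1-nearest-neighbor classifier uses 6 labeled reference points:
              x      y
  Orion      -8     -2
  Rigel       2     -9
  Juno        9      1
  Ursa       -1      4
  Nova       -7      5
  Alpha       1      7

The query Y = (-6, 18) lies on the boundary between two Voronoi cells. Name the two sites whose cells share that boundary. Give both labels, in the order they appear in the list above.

Nova and Alpha

Squared distances from Y to each site:
d²(Y, Orion) = 4 + 400 = 404
d²(Y, Rigel) = 64 + 729 = 793
d²(Y, Juno) = 225 + 289 = 514
d²(Y, Ursa) = 25 + 196 = 221
d²(Y, Nova) = 1 + 169 = 170
d²(Y, Alpha) = 49 + 121 = 170
Y is equidistant from Nova and Alpha (both at squared distance 170), and every other site is strictly farther — so Y lies on the Nova–Alpha Voronoi edge.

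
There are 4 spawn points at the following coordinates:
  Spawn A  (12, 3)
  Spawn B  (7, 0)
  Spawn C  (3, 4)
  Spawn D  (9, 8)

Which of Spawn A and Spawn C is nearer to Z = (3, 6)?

Compare squared distances:
d²(Z, Spawn A) = (3−12)² + (6−3)² = 81 + 9 = 90
d²(Z, Spawn C) = (3−3)² + (6−4)² = 0 + 4 = 4
90 > 4, so Spawn C is closer.

Spawn C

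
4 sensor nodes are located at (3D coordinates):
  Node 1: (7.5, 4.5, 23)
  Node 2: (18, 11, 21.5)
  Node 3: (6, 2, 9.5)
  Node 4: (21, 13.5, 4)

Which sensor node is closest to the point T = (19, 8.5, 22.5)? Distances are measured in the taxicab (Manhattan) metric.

d(T, Node 1) = 11.5 + 4 + 0.5 = 16
d(T, Node 2) = 1 + 2.5 + 1 = 4.5
d(T, Node 3) = 13 + 6.5 + 13 = 32.5
d(T, Node 4) = 2 + 5 + 18.5 = 25.5
Minimum is at Node 2.

Node 2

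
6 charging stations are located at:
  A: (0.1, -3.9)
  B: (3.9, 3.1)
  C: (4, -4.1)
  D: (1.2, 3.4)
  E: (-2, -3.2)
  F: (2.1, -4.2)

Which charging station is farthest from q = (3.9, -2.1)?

Compare squared distances (the ordering matches that of the actual distances):
|qA|² = (3.9−0.1)² + (-2.1−(-3.9))² = 14.44 + 3.24 = 17.68
|qB|² = (3.9−3.9)² + (-2.1−3.1)² = 0 + 27.04 = 27.04
|qC|² = (3.9−4)² + (-2.1−(-4.1))² = 0.01 + 4 = 4.01
|qD|² = (3.9−1.2)² + (-2.1−3.4)² = 7.29 + 30.25 = 37.54
|qE|² = (3.9−(-2))² + (-2.1−(-3.2))² = 34.81 + 1.21 = 36.02
|qF|² = (3.9−2.1)² + (-2.1−(-4.2))² = 3.24 + 4.41 = 7.65
The largest is to D.

D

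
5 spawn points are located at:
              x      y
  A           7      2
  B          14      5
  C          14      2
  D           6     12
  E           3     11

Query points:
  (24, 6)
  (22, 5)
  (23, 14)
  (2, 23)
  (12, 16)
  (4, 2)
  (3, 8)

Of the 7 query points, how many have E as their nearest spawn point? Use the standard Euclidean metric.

(24, 6) — d² to each: A:305, B:101, C:116, D:360, E:466 → nearest is B
(22, 5) — d² to each: A:234, B:64, C:73, D:305, E:397 → nearest is B
(23, 14) — d² to each: A:400, B:162, C:225, D:293, E:409 → nearest is B
(2, 23) — d² to each: A:466, B:468, C:585, D:137, E:145 → nearest is D
(12, 16) — d² to each: A:221, B:125, C:200, D:52, E:106 → nearest is D
(4, 2) — d² to each: A:9, B:109, C:100, D:104, E:82 → nearest is A
(3, 8) — d² to each: A:52, B:130, C:157, D:25, E:9 → nearest is E
1 of the 7 points has E as nearest.

1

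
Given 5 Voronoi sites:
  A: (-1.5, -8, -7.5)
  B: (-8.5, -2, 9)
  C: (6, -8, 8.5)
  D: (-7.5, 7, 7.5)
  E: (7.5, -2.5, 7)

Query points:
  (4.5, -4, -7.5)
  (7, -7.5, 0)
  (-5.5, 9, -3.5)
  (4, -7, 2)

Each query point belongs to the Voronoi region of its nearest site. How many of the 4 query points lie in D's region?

1

(4.5, -4, -7.5) — d² to each: A:52, B:445.25, C:274.25, D:490, E:221.5 → nearest is A
(7, -7.5, 0) — d² to each: A:128.75, B:351.5, C:73.5, D:476.75, E:74.25 → nearest is C
(-5.5, 9, -3.5) — d² to each: A:321, B:286.25, C:565.25, D:129, E:411.5 → nearest is D
(4, -7, 2) — d² to each: A:121.5, B:230.25, C:47.25, D:358.5, E:57.5 → nearest is C
1 of the 4 points has D as nearest.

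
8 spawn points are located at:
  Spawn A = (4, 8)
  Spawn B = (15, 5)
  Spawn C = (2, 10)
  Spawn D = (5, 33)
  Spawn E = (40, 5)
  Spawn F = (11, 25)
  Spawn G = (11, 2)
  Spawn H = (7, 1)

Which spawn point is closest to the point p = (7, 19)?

Spawn F

Squared Euclidean distances:
d²(p, Spawn A) = 9 + 121 = 130
d²(p, Spawn B) = 64 + 196 = 260
d²(p, Spawn C) = 25 + 81 = 106
d²(p, Spawn D) = 4 + 196 = 200
d²(p, Spawn E) = 1089 + 196 = 1285
d²(p, Spawn F) = 16 + 36 = 52
d²(p, Spawn G) = 16 + 289 = 305
d²(p, Spawn H) = 0 + 324 = 324
The smallest is to Spawn F, so p lies in the Voronoi region of Spawn F.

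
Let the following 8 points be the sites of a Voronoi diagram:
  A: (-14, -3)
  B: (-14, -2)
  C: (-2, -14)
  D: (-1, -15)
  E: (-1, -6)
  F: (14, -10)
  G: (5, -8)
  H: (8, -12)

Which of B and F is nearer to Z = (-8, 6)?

B

Compare squared distances:
|ZB|² = (-8−(-14))² + (6−(-2))² = 36 + 64 = 100
|ZF|² = (-8−14)² + (6−(-10))² = 484 + 256 = 740
100 < 740, so B is closer.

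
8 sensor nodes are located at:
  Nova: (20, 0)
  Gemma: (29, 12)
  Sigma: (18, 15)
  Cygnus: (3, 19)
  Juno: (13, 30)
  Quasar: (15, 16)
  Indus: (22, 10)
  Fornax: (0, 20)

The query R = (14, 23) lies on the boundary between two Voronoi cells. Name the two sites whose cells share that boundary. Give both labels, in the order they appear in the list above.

Juno and Quasar

Squared distances from R to each site:
d²(R, Nova) = 36 + 529 = 565
d²(R, Gemma) = 225 + 121 = 346
d²(R, Sigma) = 16 + 64 = 80
d²(R, Cygnus) = 121 + 16 = 137
d²(R, Juno) = 1 + 49 = 50
d²(R, Quasar) = 1 + 49 = 50
d²(R, Indus) = 64 + 169 = 233
d²(R, Fornax) = 196 + 9 = 205
R is equidistant from Juno and Quasar (both at squared distance 50), and every other site is strictly farther — so R lies on the Juno–Quasar Voronoi edge.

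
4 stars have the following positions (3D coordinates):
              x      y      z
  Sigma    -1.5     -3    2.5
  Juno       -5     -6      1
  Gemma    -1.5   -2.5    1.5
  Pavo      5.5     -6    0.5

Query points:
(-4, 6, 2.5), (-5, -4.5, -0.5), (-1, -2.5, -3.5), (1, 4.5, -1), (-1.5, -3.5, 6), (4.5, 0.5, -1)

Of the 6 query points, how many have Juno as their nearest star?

(-4, 6, 2.5) — d² to each: Sigma:87.25, Juno:147.25, Gemma:79.5, Pavo:238.25 → nearest is Gemma
(-5, -4.5, -0.5) — d² to each: Sigma:23.5, Juno:4.5, Gemma:20.25, Pavo:113.5 → nearest is Juno
(-1, -2.5, -3.5) — d² to each: Sigma:36.5, Juno:48.5, Gemma:25.25, Pavo:70.5 → nearest is Gemma
(1, 4.5, -1) — d² to each: Sigma:74.75, Juno:150.25, Gemma:61.5, Pavo:132.75 → nearest is Gemma
(-1.5, -3.5, 6) — d² to each: Sigma:12.5, Juno:43.5, Gemma:21.25, Pavo:85.5 → nearest is Sigma
(4.5, 0.5, -1) — d² to each: Sigma:60.5, Juno:136.5, Gemma:51.25, Pavo:45.5 → nearest is Pavo
1 of the 6 points has Juno as nearest.

1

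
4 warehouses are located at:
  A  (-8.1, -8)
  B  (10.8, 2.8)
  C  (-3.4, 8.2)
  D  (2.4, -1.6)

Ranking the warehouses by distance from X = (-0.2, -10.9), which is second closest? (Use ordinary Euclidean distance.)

D

Since √ is increasing, it suffices to compare squared distances:
|XA|² = 62.41 + 8.41 = 70.82
|XB|² = 121 + 187.69 = 308.69
|XC|² = 10.24 + 364.81 = 375.05
|XD|² = 6.76 + 86.49 = 93.25
Sorted ascending: A, D, B, … — the second-nearest is D.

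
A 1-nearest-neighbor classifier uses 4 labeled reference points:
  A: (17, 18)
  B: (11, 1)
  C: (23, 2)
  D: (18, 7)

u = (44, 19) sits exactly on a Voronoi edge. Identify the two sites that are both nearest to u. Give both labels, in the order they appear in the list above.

Squared distances from u to each site:
|uA|² = (44−17)² + (19−18)² = 729 + 1 = 730
|uB|² = (44−11)² + (19−1)² = 1089 + 324 = 1413
|uC|² = (44−23)² + (19−2)² = 441 + 289 = 730
|uD|² = (44−18)² + (19−7)² = 676 + 144 = 820
u is equidistant from A and C (both at squared distance 730), and every other site is strictly farther — so u lies on the A–C Voronoi edge.

A and C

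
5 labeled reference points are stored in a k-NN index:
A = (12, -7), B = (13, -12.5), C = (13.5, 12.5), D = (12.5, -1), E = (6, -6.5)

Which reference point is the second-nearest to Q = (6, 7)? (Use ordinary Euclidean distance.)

D

Compare squared distances (the ordering matches that of the actual distances):
|QA|² = (6−12)² + (7−(-7))² = 36 + 196 = 232
|QB|² = (6−13)² + (7−(-12.5))² = 49 + 380.25 = 429.25
|QC|² = (6−13.5)² + (7−12.5)² = 56.25 + 30.25 = 86.5
|QD|² = (6−12.5)² + (7−(-1))² = 42.25 + 64 = 106.25
|QE|² = (6−6)² + (7−(-6.5))² = 0 + 182.25 = 182.25
Sorted ascending: C, D, E, … — the second-nearest is D.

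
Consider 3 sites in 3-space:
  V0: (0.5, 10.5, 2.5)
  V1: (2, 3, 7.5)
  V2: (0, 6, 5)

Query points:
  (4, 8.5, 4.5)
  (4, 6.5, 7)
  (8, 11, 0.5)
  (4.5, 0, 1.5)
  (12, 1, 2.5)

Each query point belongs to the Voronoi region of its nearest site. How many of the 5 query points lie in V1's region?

3

(4, 8.5, 4.5) — d² to each: V0:20.25, V1:43.25, V2:22.5 → nearest is V0
(4, 6.5, 7) — d² to each: V0:48.5, V1:16.5, V2:20.25 → nearest is V1
(8, 11, 0.5) — d² to each: V0:60.5, V1:149, V2:109.25 → nearest is V0
(4.5, 0, 1.5) — d² to each: V0:127.25, V1:51.25, V2:68.5 → nearest is V1
(12, 1, 2.5) — d² to each: V0:222.5, V1:129, V2:175.25 → nearest is V1
3 of the 5 points have V1 as nearest.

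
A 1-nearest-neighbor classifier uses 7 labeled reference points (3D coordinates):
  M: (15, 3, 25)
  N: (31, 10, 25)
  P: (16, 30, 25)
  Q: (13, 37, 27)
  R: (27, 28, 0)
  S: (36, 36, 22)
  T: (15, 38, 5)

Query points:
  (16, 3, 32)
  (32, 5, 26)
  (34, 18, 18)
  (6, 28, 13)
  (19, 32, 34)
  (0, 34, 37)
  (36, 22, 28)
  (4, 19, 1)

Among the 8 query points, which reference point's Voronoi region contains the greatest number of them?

N

(16, 3, 32) — d² to each: M:50, N:323, P:778, Q:1190, R:1770, S:1589, T:1955 → nearest is M
(32, 5, 26) — d² to each: M:294, N:27, P:882, Q:1386, R:1230, S:993, T:1819 → nearest is N
(34, 18, 18) — d² to each: M:635, N:122, P:517, Q:883, R:473, S:344, T:930 → nearest is N
(6, 28, 13) — d² to each: M:850, N:1093, P:248, Q:326, R:610, S:1045, T:245 → nearest is T
(19, 32, 34) — d² to each: M:938, N:709, P:94, Q:110, R:1236, S:449, T:893 → nearest is P
(0, 34, 37) — d² to each: M:1330, N:1681, P:416, Q:278, R:2134, S:1525, T:1265 → nearest is Q
(36, 22, 28) — d² to each: M:811, N:178, P:473, Q:755, R:901, S:232, T:1226 → nearest is N
(4, 19, 1) — d² to each: M:953, N:1386, P:841, Q:1081, R:611, S:1754, T:498 → nearest is T
Tally — M:1, N:3, P:1, Q:1, T:2. N captures the most (3).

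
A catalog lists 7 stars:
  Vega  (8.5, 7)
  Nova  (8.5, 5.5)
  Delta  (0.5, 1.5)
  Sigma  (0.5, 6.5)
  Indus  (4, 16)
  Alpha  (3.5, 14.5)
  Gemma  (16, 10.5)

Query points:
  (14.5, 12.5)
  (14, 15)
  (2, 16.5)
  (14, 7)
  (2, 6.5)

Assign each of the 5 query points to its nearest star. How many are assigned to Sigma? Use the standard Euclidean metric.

1

(14.5, 12.5) — d² to each: Vega:66.25, Nova:85, Delta:317, Sigma:232, Indus:122.5, Alpha:125, Gemma:6.25 → nearest is Gemma
(14, 15) — d² to each: Vega:94.25, Nova:120.5, Delta:364.5, Sigma:254.5, Indus:101, Alpha:110.5, Gemma:24.25 → nearest is Gemma
(2, 16.5) — d² to each: Vega:132.5, Nova:163.25, Delta:227.25, Sigma:102.25, Indus:4.25, Alpha:6.25, Gemma:232 → nearest is Indus
(14, 7) — d² to each: Vega:30.25, Nova:32.5, Delta:212.5, Sigma:182.5, Indus:181, Alpha:166.5, Gemma:16.25 → nearest is Gemma
(2, 6.5) — d² to each: Vega:42.5, Nova:43.25, Delta:27.25, Sigma:2.25, Indus:94.25, Alpha:66.25, Gemma:212 → nearest is Sigma
1 of the 5 points has Sigma as nearest.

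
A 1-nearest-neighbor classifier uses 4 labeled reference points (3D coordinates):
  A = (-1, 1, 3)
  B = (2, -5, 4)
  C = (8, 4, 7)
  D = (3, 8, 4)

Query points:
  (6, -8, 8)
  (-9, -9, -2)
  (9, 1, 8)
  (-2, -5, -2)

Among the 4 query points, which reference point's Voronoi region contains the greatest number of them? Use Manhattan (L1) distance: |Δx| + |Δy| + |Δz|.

B

(6, -8, 8) — d to each: A:21, B:11, C:15, D:23 → nearest is B
(-9, -9, -2) — d to each: A:23, B:21, C:39, D:35 → nearest is B
(9, 1, 8) — d to each: A:15, B:17, C:5, D:17 → nearest is C
(-2, -5, -2) — d to each: A:12, B:10, C:28, D:24 → nearest is B
Tally — B:3, C:1. B captures the most (3).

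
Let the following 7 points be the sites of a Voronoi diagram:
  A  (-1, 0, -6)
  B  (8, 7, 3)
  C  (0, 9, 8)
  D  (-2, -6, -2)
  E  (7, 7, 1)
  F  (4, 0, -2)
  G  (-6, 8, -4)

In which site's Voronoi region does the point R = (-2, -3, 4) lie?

Squared Euclidean distances:
|RA|² = (-2−(-1))² + (-3−0)² + (4−(-6))² = 1 + 9 + 100 = 110
|RB|² = (-2−8)² + (-3−7)² + (4−3)² = 100 + 100 + 1 = 201
|RC|² = (-2−0)² + (-3−9)² + (4−8)² = 4 + 144 + 16 = 164
|RD|² = (-2−(-2))² + (-3−(-6))² + (4−(-2))² = 0 + 9 + 36 = 45
|RE|² = (-2−7)² + (-3−7)² + (4−1)² = 81 + 100 + 9 = 190
|RF|² = (-2−4)² + (-3−0)² + (4−(-2))² = 36 + 9 + 36 = 81
|RG|² = (-2−(-6))² + (-3−8)² + (4−(-4))² = 16 + 121 + 64 = 201
Minimum is at D.

D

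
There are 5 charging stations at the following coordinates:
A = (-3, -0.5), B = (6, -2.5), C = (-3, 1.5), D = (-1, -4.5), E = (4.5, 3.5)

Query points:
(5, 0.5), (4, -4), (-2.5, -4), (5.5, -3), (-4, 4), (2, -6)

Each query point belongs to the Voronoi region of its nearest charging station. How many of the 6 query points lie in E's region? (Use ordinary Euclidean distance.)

(5, 0.5) — d² to each: A:65, B:10, C:65, D:61, E:9.25 → nearest is E
(4, -4) — d² to each: A:61.25, B:6.25, C:79.25, D:25.25, E:56.5 → nearest is B
(-2.5, -4) — d² to each: A:12.5, B:74.5, C:30.5, D:2.5, E:105.25 → nearest is D
(5.5, -3) — d² to each: A:78.5, B:0.5, C:92.5, D:44.5, E:43.25 → nearest is B
(-4, 4) — d² to each: A:21.25, B:142.25, C:7.25, D:81.25, E:72.5 → nearest is C
(2, -6) — d² to each: A:55.25, B:28.25, C:81.25, D:11.25, E:96.5 → nearest is D
1 of the 6 points has E as nearest.

1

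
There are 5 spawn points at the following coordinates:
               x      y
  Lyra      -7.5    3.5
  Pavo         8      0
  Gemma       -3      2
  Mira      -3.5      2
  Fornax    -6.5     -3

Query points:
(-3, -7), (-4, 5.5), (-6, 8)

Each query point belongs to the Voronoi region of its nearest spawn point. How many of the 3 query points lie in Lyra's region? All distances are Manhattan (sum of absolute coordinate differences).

1

(-3, -7) — d to each: Lyra:15, Pavo:18, Gemma:9, Mira:9.5, Fornax:7.5 → nearest is Fornax
(-4, 5.5) — d to each: Lyra:5.5, Pavo:17.5, Gemma:4.5, Mira:4, Fornax:11 → nearest is Mira
(-6, 8) — d to each: Lyra:6, Pavo:22, Gemma:9, Mira:8.5, Fornax:11.5 → nearest is Lyra
1 of the 3 points has Lyra as nearest.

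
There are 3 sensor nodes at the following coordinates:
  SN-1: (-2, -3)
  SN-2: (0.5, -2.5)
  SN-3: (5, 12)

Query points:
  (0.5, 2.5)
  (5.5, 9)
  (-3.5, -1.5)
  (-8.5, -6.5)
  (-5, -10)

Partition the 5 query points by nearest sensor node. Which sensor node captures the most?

(0.5, 2.5) — d² to each: SN-1:36.5, SN-2:25, SN-3:110.5 → nearest is SN-2
(5.5, 9) — d² to each: SN-1:200.25, SN-2:157.25, SN-3:9.25 → nearest is SN-3
(-3.5, -1.5) — d² to each: SN-1:4.5, SN-2:17, SN-3:254.5 → nearest is SN-1
(-8.5, -6.5) — d² to each: SN-1:54.5, SN-2:97, SN-3:524.5 → nearest is SN-1
(-5, -10) — d² to each: SN-1:58, SN-2:86.5, SN-3:584 → nearest is SN-1
Tally — SN-1:3, SN-2:1, SN-3:1. SN-1 captures the most (3).

SN-1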